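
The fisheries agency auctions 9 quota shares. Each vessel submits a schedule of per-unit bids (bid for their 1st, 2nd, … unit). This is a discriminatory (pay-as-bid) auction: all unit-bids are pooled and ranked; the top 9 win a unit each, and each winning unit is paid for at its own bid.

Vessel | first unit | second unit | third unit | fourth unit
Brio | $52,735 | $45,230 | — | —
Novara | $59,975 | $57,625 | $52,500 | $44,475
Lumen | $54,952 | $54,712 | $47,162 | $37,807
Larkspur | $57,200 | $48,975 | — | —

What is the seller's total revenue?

All unit-bids, highest first — top 9: 59,975 (Novara-1), 57,625 (Novara-2), 57,200 (Larkspur-1), 54,952 (Lumen-1), 54,712 (Lumen-2), 52,735 (Brio-1), 52,500 (Novara-3), 48,975 (Larkspur-2), 47,162 (Lumen-3)
Next rejected bid: $45,230 (not a price — pay-as-bid).
Each winning unit pays its own bid.
Revenue = 59,975 + 57,625 + 57,200 + 54,952 + 54,712 + 52,735 + 52,500 + 48,975 + 47,162 = $485,836.

Total revenue: $485,836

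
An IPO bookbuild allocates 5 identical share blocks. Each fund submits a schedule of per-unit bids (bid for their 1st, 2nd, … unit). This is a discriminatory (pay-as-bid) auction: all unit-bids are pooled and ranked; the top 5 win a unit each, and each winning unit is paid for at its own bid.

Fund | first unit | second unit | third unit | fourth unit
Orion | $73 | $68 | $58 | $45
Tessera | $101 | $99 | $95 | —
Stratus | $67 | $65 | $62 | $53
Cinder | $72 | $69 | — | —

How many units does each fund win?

Pooled unit-bids ranked (top 5): 101 (Tessera-1), 99 (Tessera-2), 95 (Tessera-3), 73 (Orion-1), 72 (Cinder-1)
Next rejected bid: $69 (not a price — pay-as-bid).
Allocation: Cinder 1, Orion 1, Tessera 3.

Cinder 1, Orion 1, Tessera 3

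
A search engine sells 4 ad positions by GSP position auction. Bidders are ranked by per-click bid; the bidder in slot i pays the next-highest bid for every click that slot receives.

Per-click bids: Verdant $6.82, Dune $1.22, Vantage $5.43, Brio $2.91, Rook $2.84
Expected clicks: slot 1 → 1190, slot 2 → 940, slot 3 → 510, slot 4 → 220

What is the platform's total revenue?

Sorting advertisers: $6.82 (Verdant) > $5.43 (Vantage) > $2.91 (Brio) > $2.84 (Rook) > $1.22 (Dune)
Slot 1: Verdant pays $5.43 × 1190 = $6461.70
Slot 2: Vantage pays $2.91 × 940 = $2735.40
Slot 3: Brio pays $2.84 × 510 = $1448.40
Slot 4: Rook pays $1.22 × 220 = $268.40
Total = $10913.90

Total revenue: $10913.90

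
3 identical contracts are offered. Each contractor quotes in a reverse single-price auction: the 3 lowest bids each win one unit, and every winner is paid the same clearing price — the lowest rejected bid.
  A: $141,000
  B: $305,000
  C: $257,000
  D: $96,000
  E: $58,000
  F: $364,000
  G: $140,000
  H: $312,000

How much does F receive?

F is paid $0

Sorting: 58,000 (E), 96,000 (D), 140,000 (G), 141,000 (A), 257,000 (C), …
Winners (3 units): E, D, G.
Lowest unsuccessful bid: $141,000 → clearing price.
F does not win → is paid $0.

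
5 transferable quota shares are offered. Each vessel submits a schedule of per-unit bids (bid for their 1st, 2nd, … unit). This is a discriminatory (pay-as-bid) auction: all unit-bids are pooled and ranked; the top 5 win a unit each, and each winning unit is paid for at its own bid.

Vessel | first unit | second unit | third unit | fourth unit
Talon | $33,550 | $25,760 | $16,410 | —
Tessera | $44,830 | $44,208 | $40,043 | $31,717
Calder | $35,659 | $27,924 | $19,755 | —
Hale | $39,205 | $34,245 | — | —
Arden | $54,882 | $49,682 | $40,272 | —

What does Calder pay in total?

All unit-bids, highest first — top 5: 54,882 (Arden-1), 49,682 (Arden-2), 44,830 (Tessera-1), 44,208 (Tessera-2), 40,272 (Arden-3)
Next rejected bid: $40,043 (not a price — pay-as-bid).
Calder wins no units.

Calder pays $0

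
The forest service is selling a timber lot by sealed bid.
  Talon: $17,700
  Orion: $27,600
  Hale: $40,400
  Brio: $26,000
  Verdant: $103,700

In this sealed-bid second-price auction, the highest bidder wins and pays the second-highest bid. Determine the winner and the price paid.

Verdant pays $40,400

Bids ranked: 103,700 (Verdant) > 40,400 (Hale) > 27,600 (Orion) > 26,000 (Brio) > 17,700 (Talon)
Second-price: Verdant pays Hale's bid of $40,400.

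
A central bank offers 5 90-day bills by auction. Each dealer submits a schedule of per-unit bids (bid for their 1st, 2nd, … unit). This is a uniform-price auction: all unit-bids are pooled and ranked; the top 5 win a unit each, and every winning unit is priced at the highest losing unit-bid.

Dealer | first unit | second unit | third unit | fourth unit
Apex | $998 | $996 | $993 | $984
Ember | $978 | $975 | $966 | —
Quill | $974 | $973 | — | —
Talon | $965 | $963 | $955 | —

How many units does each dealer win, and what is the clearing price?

Apex 4, Ember 1; clearing price $975

Pooled unit-bids ranked (top 5): 998 (Apex-1), 996 (Apex-2), 993 (Apex-3), 984 (Apex-4), 978 (Ember-1)
First bid not allocated: $975.
Allocation: Apex 4, Ember 1.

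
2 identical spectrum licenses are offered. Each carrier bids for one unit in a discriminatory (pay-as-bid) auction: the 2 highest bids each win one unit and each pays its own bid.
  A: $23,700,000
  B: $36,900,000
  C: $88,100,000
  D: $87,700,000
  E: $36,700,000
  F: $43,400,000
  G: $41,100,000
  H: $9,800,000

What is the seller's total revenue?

Bids ranked high→low: 88,100,000 (C), 87,700,000 (D), 43,400,000 (F), 41,100,000 (G), …
The 2 highest are C, D.
Total revenue = 88,100,000 + 87,700,000 = $175,800,000.

Total revenue: $175,800,000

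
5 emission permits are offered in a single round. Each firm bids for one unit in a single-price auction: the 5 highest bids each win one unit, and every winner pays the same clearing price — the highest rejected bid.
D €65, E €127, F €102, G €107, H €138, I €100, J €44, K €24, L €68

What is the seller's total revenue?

Total revenue: €340

Ordering the bids: 138 (H), 127 (E), 107 (G), 102 (F), 100 (I), 68 (L), 65 (D), …
Winners (5 units): H, E, G, F, I.
Highest unsuccessful bid: €68 → clearing price.
Total revenue = 5 × €68 = €340.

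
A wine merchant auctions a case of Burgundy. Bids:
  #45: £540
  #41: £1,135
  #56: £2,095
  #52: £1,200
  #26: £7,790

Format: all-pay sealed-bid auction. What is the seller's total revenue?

All-pay sealed-bid auction: the highest bidder wins the item, but every bidder pays their own bid.
Bids in order: 7,790 (#26) > 2,095 (#56) > 1,200 (#52) > 1,135 (#41) > 540 (#45)
#26 wins with the top bid; all bids are sunk regardless.
Every bidder forfeits their bid regardless of winning.
Revenue = 540 + 1,135 + 2,095 + 1,200 + 7,790 = £12,760.

Total revenue: £12,760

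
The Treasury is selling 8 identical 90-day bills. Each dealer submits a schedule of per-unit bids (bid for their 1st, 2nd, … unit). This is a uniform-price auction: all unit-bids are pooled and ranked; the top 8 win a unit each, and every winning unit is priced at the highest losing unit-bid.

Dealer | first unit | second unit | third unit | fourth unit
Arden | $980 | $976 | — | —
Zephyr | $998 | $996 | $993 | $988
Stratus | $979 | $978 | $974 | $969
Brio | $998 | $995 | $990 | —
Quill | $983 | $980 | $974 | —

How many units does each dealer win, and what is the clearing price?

All unit-bids, highest first — top 8: 998 (Zephyr-1), 998 (Brio-1), 996 (Zephyr-2), 995 (Brio-2), 993 (Zephyr-3), 990 (Brio-3), 988 (Zephyr-4), 983 (Quill-1)
Highest rejected unit-bid = $980.
Allocation: Brio 3, Quill 1, Zephyr 4.

Brio 3, Quill 1, Zephyr 4; clearing price $980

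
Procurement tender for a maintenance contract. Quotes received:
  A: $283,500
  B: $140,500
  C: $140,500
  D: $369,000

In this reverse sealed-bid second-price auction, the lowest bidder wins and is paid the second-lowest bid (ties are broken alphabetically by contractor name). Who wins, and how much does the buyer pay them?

Bids ranked: 140,500 (B) < 140,500 (C) < 283,500 (A) < 369,000 (D)
Tie at $140,500 → B wins by tie-break.
B is lowest; is paid the second-lowest bid, $140,500.

B is paid $140,500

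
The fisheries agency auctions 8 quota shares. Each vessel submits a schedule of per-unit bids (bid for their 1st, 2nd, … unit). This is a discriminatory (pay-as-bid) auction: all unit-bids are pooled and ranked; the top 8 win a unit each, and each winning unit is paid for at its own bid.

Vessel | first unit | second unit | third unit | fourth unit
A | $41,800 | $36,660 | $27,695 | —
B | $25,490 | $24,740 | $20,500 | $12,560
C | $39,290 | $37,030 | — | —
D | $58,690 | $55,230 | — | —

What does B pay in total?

Pooled unit-bids ranked (top 8): 58,690 (D-1), 55,230 (D-2), 41,800 (A-1), 39,290 (C-1), 37,030 (C-2), 36,660 (A-2), 27,695 (A-3), 25,490 (B-1)
Next rejected bid: $24,740 (not a price — pay-as-bid).
B's winning unit-bids: 25,490 = $25,490.

B pays $25,490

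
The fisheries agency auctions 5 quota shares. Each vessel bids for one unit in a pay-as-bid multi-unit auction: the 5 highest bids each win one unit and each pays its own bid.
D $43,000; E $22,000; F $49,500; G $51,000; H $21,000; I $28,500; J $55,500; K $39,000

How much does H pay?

Sorting: 55,500 (J), 51,000 (G), 49,500 (F), 43,000 (D), 39,000 (K), 28,500 (I), 22,000 (E), …
Winners (5 units): J, G, F, D, K.
H does not win → $0.

H pays $0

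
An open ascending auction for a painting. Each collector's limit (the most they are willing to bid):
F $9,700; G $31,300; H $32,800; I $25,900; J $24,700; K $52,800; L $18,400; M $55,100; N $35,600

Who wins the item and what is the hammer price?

Limits in order: 55,100 (M) > 52,800 (K) > 35,600 (N) > 32,800 (H) > 31,300 (G) > 25,900 (I) > …
Once the price passes $52,800, only M is left; the hammer falls at K's limit of $52,800.

M wins at $52,800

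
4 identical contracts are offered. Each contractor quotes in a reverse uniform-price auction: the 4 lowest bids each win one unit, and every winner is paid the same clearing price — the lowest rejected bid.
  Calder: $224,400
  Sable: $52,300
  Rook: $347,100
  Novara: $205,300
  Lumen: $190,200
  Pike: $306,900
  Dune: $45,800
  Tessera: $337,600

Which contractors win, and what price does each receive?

Dune, Sable, Lumen, Novara; each is paid $224,400

Ordering the bids: 45,800 (Dune), 52,300 (Sable), 190,200 (Lumen), 205,300 (Novara), 224,400 (Calder), 306,900 (Pike), …
The 4 lowest are Dune, Sable, Lumen, Novara.
Clearing price = lowest rejected bid = $224,400.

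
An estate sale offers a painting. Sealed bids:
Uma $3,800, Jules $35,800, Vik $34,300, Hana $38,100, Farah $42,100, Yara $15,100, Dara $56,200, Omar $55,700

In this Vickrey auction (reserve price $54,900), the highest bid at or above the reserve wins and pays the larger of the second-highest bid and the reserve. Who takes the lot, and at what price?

Sorting bids: 56,200 (Dara) > 55,700 (Omar) > 42,100 (Farah) > 38,100 (Hana) > 35,800 (Jules) > 34,300 (Vik) > …
Highest eligible bid: Dara at $56,200.
Second-highest bid $55,700 exceeds the reserve $54,900 → payment $55,700.

Dara pays $55,700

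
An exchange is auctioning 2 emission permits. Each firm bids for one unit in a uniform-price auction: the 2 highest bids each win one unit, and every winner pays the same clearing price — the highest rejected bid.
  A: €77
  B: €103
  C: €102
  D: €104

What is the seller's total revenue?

Total revenue: €204

Sorting: 104 (D), 103 (B), 102 (C), 77 (A)
Top 2: D, B.
Highest unsuccessful bid: €102 → clearing price.
Total revenue = 2 × €102 = €204.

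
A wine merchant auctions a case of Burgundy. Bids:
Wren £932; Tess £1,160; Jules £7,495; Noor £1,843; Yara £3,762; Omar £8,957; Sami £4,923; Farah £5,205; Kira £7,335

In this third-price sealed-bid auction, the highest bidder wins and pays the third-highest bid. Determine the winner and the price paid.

Omar pays £7,335

Bids ranked: 8,957 (Omar) > 7,495 (Jules) > 7,335 (Kira) > 5,205 (Farah) > 4,923 (Sami) > 3,762 (Yara) > …
Omar wins; payment is bid #3 in the ranking = £7,335.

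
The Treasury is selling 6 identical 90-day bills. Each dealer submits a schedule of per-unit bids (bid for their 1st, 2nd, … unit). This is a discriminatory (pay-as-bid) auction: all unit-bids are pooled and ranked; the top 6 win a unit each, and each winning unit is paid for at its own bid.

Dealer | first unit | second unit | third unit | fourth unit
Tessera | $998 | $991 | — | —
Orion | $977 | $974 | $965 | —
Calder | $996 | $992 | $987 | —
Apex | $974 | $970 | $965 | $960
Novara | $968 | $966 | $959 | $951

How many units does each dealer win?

Pooled unit-bids ranked (top 6): 998 (Tessera-1), 996 (Calder-1), 992 (Calder-2), 991 (Tessera-2), 987 (Calder-3), 977 (Orion-1)
Next rejected bid: $974 (not a price — pay-as-bid).
Allocation: Calder 3, Orion 1, Tessera 2.

Calder 3, Orion 1, Tessera 2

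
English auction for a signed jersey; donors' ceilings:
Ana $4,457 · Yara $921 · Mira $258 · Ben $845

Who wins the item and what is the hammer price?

Ana wins at $921

Sorting limits: 4,457 (Ana) > 921 (Yara) > 845 (Ben) > 258 (Mira)
Yara is the last rival to drop out, at $921; Ana remains and wins at that price.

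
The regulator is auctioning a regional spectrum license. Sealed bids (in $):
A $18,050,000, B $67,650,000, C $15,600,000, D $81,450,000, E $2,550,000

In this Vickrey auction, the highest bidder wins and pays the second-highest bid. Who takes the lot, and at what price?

D pays $67,650,000

Bids ranked: 81,450,000 (D) > 67,650,000 (B) > 18,050,000 (A) > 15,600,000 (C) > 2,550,000 (E)
D wins with the highest bid; price is set by the runner-up at $67,650,000.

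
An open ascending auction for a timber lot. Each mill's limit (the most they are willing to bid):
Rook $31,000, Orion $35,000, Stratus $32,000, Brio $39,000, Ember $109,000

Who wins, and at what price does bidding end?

Ascending (English) auction: the price rises until one bidder remains; the winner pays the price at which the last rival dropped out.
Limits in order: 109,000 (Ember) > 39,000 (Brio) > 35,000 (Orion) > 32,000 (Stratus) > 31,000 (Rook)
Brio is the last rival to drop out, at $39,000; Ember remains and wins at that price.

Ember wins at $39,000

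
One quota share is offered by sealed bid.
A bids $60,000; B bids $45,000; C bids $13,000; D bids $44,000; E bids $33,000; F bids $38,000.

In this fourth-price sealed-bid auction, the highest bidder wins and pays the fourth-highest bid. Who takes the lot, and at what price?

Fourth-price sealed-bid auction: the highest bidder wins and pays the fourth-highest bid.
Bids in order: 60,000 (A) > 45,000 (B) > 44,000 (D) > 38,000 (F) > 33,000 (E) > 13,000 (C)
A wins; payment is bid #4 in the ranking = $38,000.

A pays $38,000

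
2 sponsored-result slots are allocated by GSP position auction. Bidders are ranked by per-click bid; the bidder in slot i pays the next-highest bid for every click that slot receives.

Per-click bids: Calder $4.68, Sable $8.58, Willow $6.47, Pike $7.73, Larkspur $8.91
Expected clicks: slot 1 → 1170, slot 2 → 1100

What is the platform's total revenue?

Sorting advertisers: $8.91 (Larkspur) > $8.58 (Sable) > $7.73 (Pike) > …
Slot 1: Larkspur pays $8.58 × 1170 = $10038.60
Slot 2: Sable pays $7.73 × 1100 = $8503.00
Total = $18541.60

Total revenue: $18541.60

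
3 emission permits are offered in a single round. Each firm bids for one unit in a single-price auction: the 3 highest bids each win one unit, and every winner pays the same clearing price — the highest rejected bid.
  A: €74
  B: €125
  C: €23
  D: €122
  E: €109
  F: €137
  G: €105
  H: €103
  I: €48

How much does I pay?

I pays €0

Bids ranked high→low: 137 (F), 125 (B), 122 (D), 109 (E), 105 (G), …
Winners (3 units): F, B, D.
Clearing price = highest rejected bid = €109.
I does not win → pays €0.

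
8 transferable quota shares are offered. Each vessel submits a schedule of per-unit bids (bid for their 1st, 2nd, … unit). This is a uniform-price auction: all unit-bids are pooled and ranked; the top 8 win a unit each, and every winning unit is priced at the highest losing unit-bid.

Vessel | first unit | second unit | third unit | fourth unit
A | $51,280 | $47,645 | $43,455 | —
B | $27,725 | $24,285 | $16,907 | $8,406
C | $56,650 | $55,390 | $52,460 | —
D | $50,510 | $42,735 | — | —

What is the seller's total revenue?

Total revenue: $221,800

Merging the schedules and taking the best 8: 56,650 (C-1), 55,390 (C-2), 52,460 (C-3), 51,280 (A-1), 50,510 (D-1), 47,645 (A-2), 43,455 (A-3), 42,735 (D-2)
The (k+1)-th unit-bid is $27,725.
Allocation: A 3, C 3, D 2. Every unit priced at $27,725.
Revenue = 8 × 27,725 = $221,800.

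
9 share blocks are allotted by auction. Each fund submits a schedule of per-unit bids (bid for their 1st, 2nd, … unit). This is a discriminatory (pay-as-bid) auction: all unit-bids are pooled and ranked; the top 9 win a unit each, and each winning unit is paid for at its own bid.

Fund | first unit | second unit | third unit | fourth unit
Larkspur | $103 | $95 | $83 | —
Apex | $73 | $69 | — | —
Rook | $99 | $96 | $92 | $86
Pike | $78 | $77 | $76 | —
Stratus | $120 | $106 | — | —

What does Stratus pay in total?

Merging the schedules and taking the best 9: 120 (Stratus-1), 106 (Stratus-2), 103 (Larkspur-1), 99 (Rook-1), 96 (Rook-2), 95 (Larkspur-2), 92 (Rook-3), 86 (Rook-4), 83 (Larkspur-3)
Next rejected bid: $78 (not a price — pay-as-bid).
Stratus's winning unit-bids: 120 + 106 = $226.

Stratus pays $226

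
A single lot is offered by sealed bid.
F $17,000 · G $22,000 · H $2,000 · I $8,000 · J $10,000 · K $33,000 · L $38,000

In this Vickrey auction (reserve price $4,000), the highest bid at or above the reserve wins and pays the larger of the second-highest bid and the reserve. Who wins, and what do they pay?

L pays $33,000

Sorting bids: 38,000 (L) > 33,000 (K) > 22,000 (G) > 17,000 (F) > 10,000 (J) > 8,000 (I) > …
Highest eligible bid: L at $38,000.
max(second-highest $33,000, reserve $4,000) = $33,000; the reserve does not bind.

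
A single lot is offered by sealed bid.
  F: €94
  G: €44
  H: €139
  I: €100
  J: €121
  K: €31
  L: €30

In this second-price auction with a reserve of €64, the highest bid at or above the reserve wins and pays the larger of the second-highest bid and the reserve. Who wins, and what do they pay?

Second-price auction with a reserve of €64: the highest bid at or above the reserve wins and pays the larger of the second-highest bid and the reserve.
Sorting bids: 139 (H) > 121 (J) > 100 (I) > 94 (F) > 44 (G) > 31 (K) > …
Highest eligible bid: H at €139.
max(second-highest €121, reserve €64) = €121; the reserve does not bind.

H pays €121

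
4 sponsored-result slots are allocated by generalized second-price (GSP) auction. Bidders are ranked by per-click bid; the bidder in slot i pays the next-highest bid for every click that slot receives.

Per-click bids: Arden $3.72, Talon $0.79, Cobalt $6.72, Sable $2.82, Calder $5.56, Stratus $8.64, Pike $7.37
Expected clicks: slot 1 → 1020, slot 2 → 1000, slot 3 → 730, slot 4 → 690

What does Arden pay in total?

Ranked by bid: $8.64 (Stratus) > $7.37 (Pike) > $6.72 (Cobalt) > $5.56 (Calder) > $3.72 (Arden) > …
Arden ranks below slot 4 → no slot, pays nothing.

Arden pays $0.00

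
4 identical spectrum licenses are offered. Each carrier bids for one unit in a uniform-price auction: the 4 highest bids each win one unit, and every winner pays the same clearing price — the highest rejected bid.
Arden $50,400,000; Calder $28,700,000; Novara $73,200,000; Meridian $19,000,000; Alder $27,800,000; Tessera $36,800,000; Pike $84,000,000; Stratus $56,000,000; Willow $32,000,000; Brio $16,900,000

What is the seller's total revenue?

Sorting: 84,000,000 (Pike), 73,200,000 (Novara), 56,000,000 (Stratus), 50,400,000 (Arden), 36,800,000 (Tessera), 32,000,000 (Willow), …
Top 4: Pike, Novara, Stratus, Arden.
Highest unsuccessful bid: $36,800,000 → clearing price.
Total revenue = 4 × $36,800,000 = $147,200,000.

Total revenue: $147,200,000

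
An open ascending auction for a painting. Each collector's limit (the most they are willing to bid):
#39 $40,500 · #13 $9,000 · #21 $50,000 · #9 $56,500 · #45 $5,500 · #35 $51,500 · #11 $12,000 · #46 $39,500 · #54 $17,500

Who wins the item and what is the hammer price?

Sorting limits: 56,500 (#9) > 51,500 (#35) > 50,000 (#21) > 40,500 (#39) > 39,500 (#46) > 17,500 (#54) > …
#35 is the last rival to drop out, at $51,500; #9 remains and wins at that price.

#9 wins at $51,500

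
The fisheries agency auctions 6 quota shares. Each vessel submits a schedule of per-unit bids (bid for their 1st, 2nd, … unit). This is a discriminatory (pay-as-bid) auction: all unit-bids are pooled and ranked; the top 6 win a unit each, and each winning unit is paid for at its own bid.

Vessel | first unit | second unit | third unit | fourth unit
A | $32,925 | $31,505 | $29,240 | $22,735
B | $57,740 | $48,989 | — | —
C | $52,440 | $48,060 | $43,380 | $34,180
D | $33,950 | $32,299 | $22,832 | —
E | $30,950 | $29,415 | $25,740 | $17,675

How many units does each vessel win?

Pooled unit-bids ranked (top 6): 57,740 (B-1), 52,440 (C-1), 48,989 (B-2), 48,060 (C-2), 43,380 (C-3), 34,180 (C-4)
Next rejected bid: $33,950 (not a price — pay-as-bid).
Allocation: B 2, C 4.

B 2, C 4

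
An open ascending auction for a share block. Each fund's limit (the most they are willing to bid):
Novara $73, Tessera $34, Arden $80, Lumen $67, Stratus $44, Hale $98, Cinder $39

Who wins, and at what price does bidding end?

Hale wins at $80

Sorting limits: 98 (Hale) > 80 (Arden) > 73 (Novara) > 67 (Lumen) > 44 (Stratus) > 39 (Cinder) > …
Bidding ends when Arden exits at $80; Hale takes it.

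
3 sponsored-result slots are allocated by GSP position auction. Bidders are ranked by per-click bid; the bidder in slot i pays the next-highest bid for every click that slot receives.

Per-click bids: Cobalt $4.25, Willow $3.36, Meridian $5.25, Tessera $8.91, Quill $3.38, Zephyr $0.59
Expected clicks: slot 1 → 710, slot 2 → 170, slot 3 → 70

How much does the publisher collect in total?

Per-click bids in order: $8.91 (Tessera) > $5.25 (Meridian) > $4.25 (Cobalt) > $3.38 (Quill) > …
Slot 1: Tessera pays $5.25 × 710 = $3727.50
Slot 2: Meridian pays $4.25 × 170 = $722.50
Slot 3: Cobalt pays $3.38 × 70 = $236.60
Total = $4686.60

Total revenue: $4686.60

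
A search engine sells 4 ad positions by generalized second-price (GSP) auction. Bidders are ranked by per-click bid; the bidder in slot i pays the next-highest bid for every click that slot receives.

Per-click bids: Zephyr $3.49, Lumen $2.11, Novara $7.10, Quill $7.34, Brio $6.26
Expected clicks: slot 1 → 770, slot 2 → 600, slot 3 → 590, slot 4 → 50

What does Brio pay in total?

Brio pays $2059.10

Sorting advertisers: $7.34 (Quill) > $7.10 (Novara) > $6.26 (Brio) > $3.49 (Zephyr) > $2.11 (Lumen)
Brio holds slot 3 → pays next bid $3.49 × 590 clicks = $2059.10.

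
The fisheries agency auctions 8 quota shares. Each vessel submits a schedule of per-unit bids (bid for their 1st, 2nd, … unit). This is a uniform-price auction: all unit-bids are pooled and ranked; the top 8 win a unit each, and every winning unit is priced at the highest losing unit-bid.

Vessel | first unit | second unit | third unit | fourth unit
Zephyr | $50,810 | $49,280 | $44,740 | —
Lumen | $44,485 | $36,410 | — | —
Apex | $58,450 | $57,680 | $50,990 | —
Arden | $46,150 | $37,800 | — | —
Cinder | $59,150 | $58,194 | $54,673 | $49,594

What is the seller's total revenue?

Pooled unit-bids ranked (top 8): 59,150 (Cinder-1), 58,450 (Apex-1), 58,194 (Cinder-2), 57,680 (Apex-2), 54,673 (Cinder-3), 50,990 (Apex-3), 50,810 (Zephyr-1), 49,594 (Cinder-4)
Highest rejected unit-bid = $49,280.
Allocation: Apex 3, Cinder 4, Zephyr 1. Every unit priced at $49,280.
Revenue = 8 × 49,280 = $394,240.

Total revenue: $394,240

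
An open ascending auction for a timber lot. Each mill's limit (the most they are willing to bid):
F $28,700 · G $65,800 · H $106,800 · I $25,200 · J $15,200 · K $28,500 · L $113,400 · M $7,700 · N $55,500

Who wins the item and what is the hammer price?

Limits ranked: 113,400 (L) > 106,800 (H) > 65,800 (G) > 55,500 (N) > 28,700 (F) > 28,500 (K) > …
Once the price passes $106,800, only L is left; the hammer falls at H's limit of $106,800.

L wins at $106,800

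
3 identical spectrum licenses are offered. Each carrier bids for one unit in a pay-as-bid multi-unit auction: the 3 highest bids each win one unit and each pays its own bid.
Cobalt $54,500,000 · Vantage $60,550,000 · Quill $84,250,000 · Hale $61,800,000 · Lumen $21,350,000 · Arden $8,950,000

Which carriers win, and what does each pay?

Quill $84,250,000, Hale $61,800,000, Vantage $60,550,000

Ordering the bids: 84,250,000 (Quill), 61,800,000 (Hale), 60,550,000 (Vantage), 54,500,000 (Cobalt), 21,350,000 (Lumen), …
Top 3: Quill, Hale, Vantage.
Each winner pays its own bid: Quill $84,250,000, Hale $61,800,000, Vantage $60,550,000.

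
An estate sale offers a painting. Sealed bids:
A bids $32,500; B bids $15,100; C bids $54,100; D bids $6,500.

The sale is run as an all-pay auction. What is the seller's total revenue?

Total revenue: $108,200

Sorting bids: 54,100 (C) > 32,500 (A) > 15,100 (B) > 6,500 (D)
Every bidder forfeits their bid regardless of winning.
Revenue = 32,500 + 15,100 + 54,100 + 6,500 = $108,200.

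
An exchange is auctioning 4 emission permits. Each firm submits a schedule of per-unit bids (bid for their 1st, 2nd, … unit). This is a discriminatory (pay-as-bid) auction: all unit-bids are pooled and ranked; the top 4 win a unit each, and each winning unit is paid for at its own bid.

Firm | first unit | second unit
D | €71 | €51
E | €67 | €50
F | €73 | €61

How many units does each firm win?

D 1, E 1, F 2

All unit-bids, highest first — top 4: 73 (F-1), 71 (D-1), 67 (E-1), 61 (F-2)
Next rejected bid: €51 (not a price — pay-as-bid).
Allocation: D 1, E 1, F 2.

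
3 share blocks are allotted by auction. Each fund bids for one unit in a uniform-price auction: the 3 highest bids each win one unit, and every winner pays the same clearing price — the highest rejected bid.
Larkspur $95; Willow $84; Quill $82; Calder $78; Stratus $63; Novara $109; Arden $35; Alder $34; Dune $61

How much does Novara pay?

Bids ranked high→low: 109 (Novara), 95 (Larkspur), 84 (Willow), 82 (Quill), 78 (Calder), …
Winners (3 units): Novara, Larkspur, Willow.
Highest unsuccessful bid: $82 → clearing price.
Novara wins → pays $82.

Novara pays $82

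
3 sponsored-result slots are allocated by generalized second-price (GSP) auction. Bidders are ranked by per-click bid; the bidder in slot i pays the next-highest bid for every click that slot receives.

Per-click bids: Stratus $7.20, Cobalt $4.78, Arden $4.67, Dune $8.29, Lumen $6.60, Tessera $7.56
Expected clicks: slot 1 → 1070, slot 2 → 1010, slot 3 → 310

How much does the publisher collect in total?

Total revenue: $17407.20

Per-click bids in order: $8.29 (Dune) > $7.56 (Tessera) > $7.20 (Stratus) > $6.60 (Lumen) > …
Slot 1: Dune pays $7.56 × 1070 = $8089.20
Slot 2: Tessera pays $7.20 × 1010 = $7272.00
Slot 3: Stratus pays $6.60 × 310 = $2046.00
Total = $17407.20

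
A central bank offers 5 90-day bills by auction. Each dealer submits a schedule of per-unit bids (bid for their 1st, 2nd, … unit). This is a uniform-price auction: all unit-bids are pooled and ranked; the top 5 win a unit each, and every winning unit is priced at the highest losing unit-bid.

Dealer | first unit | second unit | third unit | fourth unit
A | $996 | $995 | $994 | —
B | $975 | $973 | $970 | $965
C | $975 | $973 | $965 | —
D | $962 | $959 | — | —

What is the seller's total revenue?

Total revenue: $4,865

All unit-bids, highest first — top 5: 996 (A-1), 995 (A-2), 994 (A-3), 975 (B-1), 975 (C-1)
The (k+1)-th unit-bid is $973.
Allocation: A 3, B 1, C 1. Every unit priced at $973.
Revenue = 5 × 973 = $4,865.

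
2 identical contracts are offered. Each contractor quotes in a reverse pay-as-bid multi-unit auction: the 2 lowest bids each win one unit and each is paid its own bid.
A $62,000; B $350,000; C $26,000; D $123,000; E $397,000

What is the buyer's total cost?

Total cost: $88,000

Sorting: 26,000 (C), 62,000 (A), 123,000 (D), 350,000 (B), …
Lowest 2: C, A.
Total cost = 26,000 + 62,000 = $88,000.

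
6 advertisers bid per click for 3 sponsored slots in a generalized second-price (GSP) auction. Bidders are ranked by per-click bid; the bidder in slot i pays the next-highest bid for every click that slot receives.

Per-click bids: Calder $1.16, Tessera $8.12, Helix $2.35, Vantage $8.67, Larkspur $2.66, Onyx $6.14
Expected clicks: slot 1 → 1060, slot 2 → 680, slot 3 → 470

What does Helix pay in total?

Per-click bids in order: $8.67 (Vantage) > $8.12 (Tessera) > $6.14 (Onyx) > $2.66 (Larkspur) > …
Helix ranks below slot 3 → no slot, pays nothing.

Helix pays $0.00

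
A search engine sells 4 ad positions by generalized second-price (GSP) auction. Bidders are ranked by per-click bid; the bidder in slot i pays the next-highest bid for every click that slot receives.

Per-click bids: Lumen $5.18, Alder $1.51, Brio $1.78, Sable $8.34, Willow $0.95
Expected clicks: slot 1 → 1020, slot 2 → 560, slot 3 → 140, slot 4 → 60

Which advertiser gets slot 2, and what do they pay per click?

Ranked by bid: $8.34 (Sable) > $5.18 (Lumen) > $1.78 (Brio) > $1.51 (Alder) > $0.95 (Willow)
Slot 2 goes to the second-ranked bidder, Lumen, who pays the next bid down: $1.78/click.

Lumen; $1.78 per click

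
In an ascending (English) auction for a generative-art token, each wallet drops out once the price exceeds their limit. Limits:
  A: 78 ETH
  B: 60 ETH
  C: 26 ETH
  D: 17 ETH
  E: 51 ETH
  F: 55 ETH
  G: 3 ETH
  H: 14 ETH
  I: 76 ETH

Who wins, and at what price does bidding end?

Rule: the price rises until one bidder remains; the winner pays the price at which the last rival dropped out.
Limits in order: 78 (A) > 76 (I) > 60 (B) > 55 (F) > 51 (E) > 26 (C) > …
Once the price passes 76 ETH, only A is left; the hammer falls at I's limit of 76 ETH.

A wins at 76 ETH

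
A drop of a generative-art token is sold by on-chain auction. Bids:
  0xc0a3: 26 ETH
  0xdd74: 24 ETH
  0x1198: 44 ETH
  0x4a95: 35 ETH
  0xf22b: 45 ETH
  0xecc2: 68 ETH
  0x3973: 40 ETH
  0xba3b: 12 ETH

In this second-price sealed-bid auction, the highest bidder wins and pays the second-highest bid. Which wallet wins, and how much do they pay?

Bids ranked: 68 (0xecc2) > 45 (0xf22b) > 44 (0x1198) > 40 (0x3973) > 35 (0x4a95) > 26 (0xc0a3) > …
Second-price: 0xecc2 pays 0xf22b's bid of 45 ETH.

0xecc2 pays 45 ETH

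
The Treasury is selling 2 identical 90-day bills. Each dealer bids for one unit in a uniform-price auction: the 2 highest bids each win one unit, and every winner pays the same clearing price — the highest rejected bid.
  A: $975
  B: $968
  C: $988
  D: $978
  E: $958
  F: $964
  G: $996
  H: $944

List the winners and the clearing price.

Bids ranked high→low: 996 (G), 988 (C), 978 (D), 975 (A), …
Top 2: G, C.
First losing bid is D's $978, which sets the uniform price.

G, C; each pays $978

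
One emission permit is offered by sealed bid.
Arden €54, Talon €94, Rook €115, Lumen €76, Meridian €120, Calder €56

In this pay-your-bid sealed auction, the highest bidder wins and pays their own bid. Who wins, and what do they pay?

Meridian pays €120

Bids in order: 120 (Meridian) > 115 (Rook) > 94 (Talon) > 76 (Lumen) > 56 (Calder) > 54 (Arden)
First-price: Meridian pays what they bid, €120.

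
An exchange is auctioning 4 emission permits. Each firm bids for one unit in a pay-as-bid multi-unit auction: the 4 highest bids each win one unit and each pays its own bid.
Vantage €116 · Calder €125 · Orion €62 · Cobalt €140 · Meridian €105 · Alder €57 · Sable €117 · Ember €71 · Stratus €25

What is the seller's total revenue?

Bids ranked high→low: 140 (Cobalt), 125 (Calder), 117 (Sable), 116 (Vantage), 105 (Meridian), 71 (Ember), …
Top 4: Cobalt, Calder, Sable, Vantage.
Total revenue = 140 + 125 + 117 + 116 = €498.

Total revenue: €498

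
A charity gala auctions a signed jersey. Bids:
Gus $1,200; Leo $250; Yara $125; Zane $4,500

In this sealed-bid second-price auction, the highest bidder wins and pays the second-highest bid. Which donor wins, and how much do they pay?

Rule: the highest bidder wins and pays the second-highest bid.
Bids ranked: 4,500 (Zane) > 1,200 (Gus) > 250 (Leo) > 125 (Yara)
Zane wins with the highest bid; price is set by the runner-up at $1,200.

Zane pays $1,200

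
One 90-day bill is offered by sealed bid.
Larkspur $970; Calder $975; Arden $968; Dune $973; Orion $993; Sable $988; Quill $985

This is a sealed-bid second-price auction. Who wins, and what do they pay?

Bids in order: 993 (Orion) > 988 (Sable) > 985 (Quill) > 975 (Calder) > 973 (Dune) > 970 (Larkspur) > …
Orion wins with the highest bid; price is set by the runner-up at $988.

Orion pays $988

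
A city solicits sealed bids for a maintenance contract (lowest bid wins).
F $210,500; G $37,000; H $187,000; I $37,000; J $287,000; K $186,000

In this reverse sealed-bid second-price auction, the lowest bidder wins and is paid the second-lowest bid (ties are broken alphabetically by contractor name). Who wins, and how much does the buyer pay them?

Sorting bids: 37,000 (G) < 37,000 (I) < 186,000 (K) < 187,000 (H) < 210,500 (F) < 287,000 (J)
Tie at $37,000 → G wins by tie-break.
G wins with the lowest bid; price is set by the runner-up at $37,000.

G is paid $37,000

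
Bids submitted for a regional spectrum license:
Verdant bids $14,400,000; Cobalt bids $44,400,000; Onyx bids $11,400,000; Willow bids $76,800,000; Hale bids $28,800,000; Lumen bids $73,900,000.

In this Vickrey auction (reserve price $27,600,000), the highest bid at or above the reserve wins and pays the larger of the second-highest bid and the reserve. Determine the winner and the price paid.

Willow pays $73,900,000

Bids in order: 76,800,000 (Willow) > 73,900,000 (Lumen) > 44,400,000 (Cobalt) > 28,800,000 (Hale) > 14,400,000 (Verdant) > 11,400,000 (Onyx)
Willow has the top bid at or above the reserve ($76,800,000).
max(second-highest $73,900,000, reserve $27,600,000) = $73,900,000; the reserve does not bind.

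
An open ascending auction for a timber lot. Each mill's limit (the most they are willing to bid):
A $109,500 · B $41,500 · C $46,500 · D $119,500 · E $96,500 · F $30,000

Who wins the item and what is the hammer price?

D wins at $109,500

Open ascending-bid auction: the price rises until one bidder remains; the winner pays the price at which the last rival dropped out.
Limits in order: 119,500 (D) > 109,500 (A) > 96,500 (E) > 46,500 (C) > 41,500 (B) > 30,000 (F)
A is the last rival to drop out, at $109,500; D remains and wins at that price.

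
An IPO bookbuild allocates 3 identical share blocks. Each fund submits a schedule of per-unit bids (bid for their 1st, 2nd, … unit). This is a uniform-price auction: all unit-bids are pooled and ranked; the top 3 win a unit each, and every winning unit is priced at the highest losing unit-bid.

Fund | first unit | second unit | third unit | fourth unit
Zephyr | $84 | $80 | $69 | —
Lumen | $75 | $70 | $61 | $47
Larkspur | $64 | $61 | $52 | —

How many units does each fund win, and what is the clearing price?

Lumen 1, Zephyr 2; clearing price $70

All unit-bids, highest first — top 3: 84 (Zephyr-1), 80 (Zephyr-2), 75 (Lumen-1)
Highest rejected unit-bid = $70.
Allocation: Lumen 1, Zephyr 2.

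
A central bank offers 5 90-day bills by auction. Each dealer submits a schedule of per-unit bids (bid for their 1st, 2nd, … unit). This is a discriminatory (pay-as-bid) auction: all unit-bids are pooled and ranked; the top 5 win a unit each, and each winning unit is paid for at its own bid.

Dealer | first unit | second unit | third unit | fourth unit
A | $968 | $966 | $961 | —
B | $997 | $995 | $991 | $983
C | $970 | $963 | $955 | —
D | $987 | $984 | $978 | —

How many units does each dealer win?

Merging the schedules and taking the best 5: 997 (B-1), 995 (B-2), 991 (B-3), 987 (D-1), 984 (D-2)
Next rejected bid: $983 (not a price — pay-as-bid).
Allocation: B 3, D 2.

B 3, D 2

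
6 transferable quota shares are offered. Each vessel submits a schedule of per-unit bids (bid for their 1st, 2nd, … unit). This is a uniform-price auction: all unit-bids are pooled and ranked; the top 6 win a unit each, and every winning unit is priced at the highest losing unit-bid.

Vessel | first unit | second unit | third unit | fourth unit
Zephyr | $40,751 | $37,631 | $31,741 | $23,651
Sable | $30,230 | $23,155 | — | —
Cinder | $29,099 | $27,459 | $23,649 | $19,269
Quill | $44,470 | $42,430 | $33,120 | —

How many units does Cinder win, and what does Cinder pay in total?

All unit-bids, highest first — top 6: 44,470 (Quill-1), 42,430 (Quill-2), 40,751 (Zephyr-1), 37,631 (Zephyr-2), 33,120 (Quill-3), 31,741 (Zephyr-3)
Highest rejected unit-bid = $30,230.
Cinder wins 0 unit(s) at $30,230 each.

Cinder: 0 units, pays $0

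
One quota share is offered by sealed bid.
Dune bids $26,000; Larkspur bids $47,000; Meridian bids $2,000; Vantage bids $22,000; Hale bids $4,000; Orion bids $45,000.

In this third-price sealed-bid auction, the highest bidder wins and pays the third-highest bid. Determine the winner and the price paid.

Larkspur pays $26,000

Sorting bids: 47,000 (Larkspur) > 45,000 (Orion) > 26,000 (Dune) > 22,000 (Vantage) > 4,000 (Hale) > 2,000 (Meridian)
Larkspur wins; payment is bid #3 in the ranking = $26,000.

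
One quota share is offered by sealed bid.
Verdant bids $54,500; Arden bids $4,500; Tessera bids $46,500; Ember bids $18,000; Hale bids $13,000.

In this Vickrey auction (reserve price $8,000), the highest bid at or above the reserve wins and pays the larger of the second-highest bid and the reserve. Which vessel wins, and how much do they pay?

Sorting bids: 54,500 (Verdant) > 46,500 (Tessera) > 18,000 (Ember) > 13,000 (Hale) > 4,500 (Arden)
Verdant has the top bid at or above the reserve ($54,500).
max(second-highest $46,500, reserve $8,000) = $46,500; the reserve does not bind.

Verdant pays $46,500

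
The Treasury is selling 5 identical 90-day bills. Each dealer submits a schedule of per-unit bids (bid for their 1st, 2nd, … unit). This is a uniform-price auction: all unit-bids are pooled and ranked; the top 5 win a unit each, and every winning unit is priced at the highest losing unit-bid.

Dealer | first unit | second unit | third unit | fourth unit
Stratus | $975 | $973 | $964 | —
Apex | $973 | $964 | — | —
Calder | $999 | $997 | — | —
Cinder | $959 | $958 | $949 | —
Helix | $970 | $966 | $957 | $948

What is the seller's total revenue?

Total revenue: $4,850

Merging the schedules and taking the best 5: 999 (Calder-1), 997 (Calder-2), 975 (Stratus-1), 973 (Stratus-2), 973 (Apex-1)
The (k+1)-th unit-bid is $970.
Allocation: Apex 1, Calder 2, Stratus 2. Every unit priced at $970.
Revenue = 5 × 970 = $4,850.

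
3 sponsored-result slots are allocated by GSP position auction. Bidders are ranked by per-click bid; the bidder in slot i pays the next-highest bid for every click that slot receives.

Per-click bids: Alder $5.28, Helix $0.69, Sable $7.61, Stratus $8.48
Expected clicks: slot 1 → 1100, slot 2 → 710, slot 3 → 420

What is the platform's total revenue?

Per-click bids in order: $8.48 (Stratus) > $7.61 (Sable) > $5.28 (Alder) > $0.69 (Helix)
Slot 1: Stratus pays $7.61 × 1100 = $8371.00
Slot 2: Sable pays $5.28 × 710 = $3748.80
Slot 3: Alder pays $0.69 × 420 = $289.80
Total = $12409.60

Total revenue: $12409.60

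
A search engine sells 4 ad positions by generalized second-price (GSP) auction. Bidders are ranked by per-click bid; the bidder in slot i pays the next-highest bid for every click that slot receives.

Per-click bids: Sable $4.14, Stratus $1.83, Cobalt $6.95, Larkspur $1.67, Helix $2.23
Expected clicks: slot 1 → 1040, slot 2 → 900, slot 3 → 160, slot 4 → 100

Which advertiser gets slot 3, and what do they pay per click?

Helix; $1.83 per click

Per-click bids in order: $6.95 (Cobalt) > $4.14 (Sable) > $2.23 (Helix) > $1.83 (Stratus) > $1.67 (Larkspur)
Slot 3 goes to the third-ranked bidder, Helix, who pays the next bid down: $1.83/click.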